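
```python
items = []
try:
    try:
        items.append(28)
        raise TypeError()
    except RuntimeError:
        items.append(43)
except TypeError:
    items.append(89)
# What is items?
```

Step-by-step execution trace:
1. Inner try: `items.append(28)` → items = [28].
2. `raise TypeError()` raises TypeError.
3. Inner `except RuntimeError` does not match TypeError; exception propagates to outer try.
4. Outer `except TypeError` matches → `items.append(89)` → items = [28, 89].
Result: [28, 89]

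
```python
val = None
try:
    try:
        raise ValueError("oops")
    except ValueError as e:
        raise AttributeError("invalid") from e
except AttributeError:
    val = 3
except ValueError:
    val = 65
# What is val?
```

Step-by-step execution trace:
1. Inner try raises ValueError; inner `except ValueError as e` catches it.
2. `raise AttributeError(...) from e` raises AttributeError (ValueError is attached as __cause__, but only AttributeError is active).
3. Outer `except AttributeError` matches → val = 3.
4. `except ValueError` is not reached.
Result: 3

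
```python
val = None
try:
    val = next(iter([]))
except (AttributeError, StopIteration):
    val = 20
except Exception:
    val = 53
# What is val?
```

Step-by-step execution trace:
1. `val = next(iter([]))` raises StopIteration.
2. `except (AttributeError, StopIteration)` matches (StopIteration is in the tuple) → val = 20.
3. `except Exception` is not reached.
Result: 20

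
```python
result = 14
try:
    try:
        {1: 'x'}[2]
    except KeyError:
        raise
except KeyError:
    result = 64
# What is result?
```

Step-by-step execution trace:
1. Inner try: `{1: 'x'}[2]` raises KeyError.
2. Inner `except KeyError` matches; bare `raise` re-raises the same KeyError.
3. Outer `except KeyError` matches → result = 64.
Result: 64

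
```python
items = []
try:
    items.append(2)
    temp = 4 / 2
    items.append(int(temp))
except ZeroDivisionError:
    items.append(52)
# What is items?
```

Step-by-step execution trace:
1. try: `items.append(2)` → items = [2].
2. `temp = 4 / 2` → temp = 2.0. No exception raised.
3. `items.append(int(temp))` → items = [2, 2].
4. `except ZeroDivisionError` is skipped (no exception was raised).
Result: [2, 2]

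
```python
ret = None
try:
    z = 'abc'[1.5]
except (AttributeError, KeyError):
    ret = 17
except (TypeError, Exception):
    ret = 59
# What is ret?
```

Step-by-step execution trace:
1. `z = 'abc'[1.5]` raises TypeError.
2. `except (AttributeError, KeyError)` does not match TypeError; skipped.
3. `except (TypeError, Exception)` matches (TypeError is in the tuple) → ret = 59.
Result: 59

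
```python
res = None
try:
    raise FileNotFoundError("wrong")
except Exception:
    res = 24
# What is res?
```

Step-by-step execution trace:
1. `raise FileNotFoundError(...)` raises FileNotFoundError.
2. `except Exception` matches (FileNotFoundError is a subclass of Exception) → res = 24.
Result: 24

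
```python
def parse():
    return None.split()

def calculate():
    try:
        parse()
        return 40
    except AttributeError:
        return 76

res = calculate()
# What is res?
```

Step-by-step execution trace:
1. `calculate()` calls `parse()`.
2. `parse()` evaluates `None.split()`, which raises AttributeError; it propagates to the caller.
3. `return 40` is not reached.
4. `except AttributeError` in calculate matches → returns 76.
5. res = 76.
Result: 76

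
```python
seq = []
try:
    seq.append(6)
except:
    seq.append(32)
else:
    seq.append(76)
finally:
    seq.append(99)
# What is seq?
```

Step-by-step execution trace:
1. try: `seq.append(6)` → seq = [6]. No exception raised.
2. `except` is skipped.
3. `else` runs: `seq.append(76)` → seq = [6, 76].
4. `finally` always runs: `seq.append(99)` → seq = [6, 76, 99].
Result: [6, 76, 99]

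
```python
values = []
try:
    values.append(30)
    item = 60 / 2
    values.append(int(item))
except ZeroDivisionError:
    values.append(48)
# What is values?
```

Step-by-step execution trace:
1. try: `values.append(30)` → values = [30].
2. `item = 60 / 2` → item = 30.0. No exception raised.
3. `values.append(int(item))` → values = [30, 30].
4. `except ZeroDivisionError` is skipped (no exception was raised).
Result: [30, 30]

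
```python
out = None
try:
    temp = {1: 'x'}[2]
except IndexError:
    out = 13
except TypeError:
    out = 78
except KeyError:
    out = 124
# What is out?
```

Step-by-step execution trace:
1. `temp = {1: 'x'}[2]` raises KeyError.
2. `except IndexError` does not match KeyError; skipped.
3. `except TypeError` does not match KeyError; skipped.
4. `except KeyError` matches → out = 124.
Result: 124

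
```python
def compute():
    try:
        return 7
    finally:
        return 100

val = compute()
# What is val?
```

Step-by-step execution trace:
1. `compute()` enters try: `return 7` sets pending return value 7.
2. Before returning, `finally: return 100` runs and overrides the pending return.
3. compute() returns 100 → val = 100.
Result: 100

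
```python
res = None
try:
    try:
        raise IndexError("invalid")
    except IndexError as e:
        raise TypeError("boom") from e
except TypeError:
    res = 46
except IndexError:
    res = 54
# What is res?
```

Step-by-step execution trace:
1. Inner try raises IndexError; inner `except IndexError as e` catches it.
2. `raise TypeError(...) from e` raises TypeError (IndexError is attached as __cause__, but only TypeError is active).
3. Outer `except TypeError` matches → res = 46.
4. `except IndexError` is not reached.
Result: 46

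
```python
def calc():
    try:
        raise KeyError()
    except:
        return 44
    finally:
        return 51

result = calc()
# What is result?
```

Step-by-step execution trace:
1. `calc()` enters try: `raise KeyError()` raises KeyError.
2. bare `except` matches → `return 44` sets pending return value 44.
3. Before returning, `finally: return 51` runs and overrides the pending return.
4. calc() returns 51 → result = 51.
Result: 51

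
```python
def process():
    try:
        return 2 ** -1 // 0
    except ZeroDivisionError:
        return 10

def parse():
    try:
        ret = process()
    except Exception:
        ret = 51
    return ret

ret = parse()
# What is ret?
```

Step-by-step execution trace:
1. `parse()` calls `process()`.
2. In process: `2 ** -1 // 0` raises ZeroDivisionError; `except ZeroDivisionError` catches it → returns 10.
3. In parse: `ret = process()` → ret = 10. No exception reaches parse.
4. `except Exception` is skipped; parse returns 10.
5. ret = 10.
Result: 10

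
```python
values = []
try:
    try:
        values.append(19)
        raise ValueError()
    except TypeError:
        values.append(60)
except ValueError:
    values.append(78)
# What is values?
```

Step-by-step execution trace:
1. Inner try: `values.append(19)` → values = [19].
2. `raise ValueError()` raises ValueError.
3. Inner `except TypeError` does not match ValueError; exception propagates to outer try.
4. Outer `except ValueError` matches → `values.append(78)` → values = [19, 78].
Result: [19, 78]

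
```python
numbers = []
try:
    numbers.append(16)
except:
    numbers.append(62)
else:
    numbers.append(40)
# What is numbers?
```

Step-by-step execution trace:
1. try: `numbers.append(16)` → numbers = [16]. No exception raised.
2. `except` is skipped.
3. `else` runs (try completed without exception): `numbers.append(40)` → numbers = [16, 40].
Result: [16, 40]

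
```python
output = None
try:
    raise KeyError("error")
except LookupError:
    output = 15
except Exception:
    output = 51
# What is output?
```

Step-by-step execution trace:
1. `raise KeyError(...)` raises KeyError.
2. `except LookupError` matches (KeyError is a subclass of LookupError) → output = 15.
3. `except Exception` is not reached.
Result: 15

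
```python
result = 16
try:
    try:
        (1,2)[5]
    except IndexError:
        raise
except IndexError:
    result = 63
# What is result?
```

Step-by-step execution trace:
1. Inner try: `(1,2)[5]` raises IndexError.
2. Inner `except IndexError` matches; bare `raise` re-raises the same IndexError.
3. Outer `except IndexError` matches → result = 63.
Result: 63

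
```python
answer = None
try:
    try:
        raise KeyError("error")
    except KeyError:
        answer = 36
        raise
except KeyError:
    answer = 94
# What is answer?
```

Step-by-step execution trace:
1. Inner try: `raise KeyError("error")` raises KeyError.
2. Inner `except KeyError` matches → answer = 36.
3. bare `raise` re-raises the same KeyError.
4. Outer `except KeyError` matches → answer = 94.
Result: 94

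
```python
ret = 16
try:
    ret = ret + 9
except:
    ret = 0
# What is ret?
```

Step-by-step execution trace:
1. ret starts at 16.
2. try: `ret = ret + 9` → ret = 25. No exception raised.
3. `except` is skipped.
Result: 25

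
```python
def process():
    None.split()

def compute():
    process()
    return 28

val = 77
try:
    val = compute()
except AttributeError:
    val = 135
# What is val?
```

Step-by-step execution trace:
1. val starts at 77.
2. try: `compute()` calls `process()`.
3. `process()` evaluates `None.split()`, which raises AttributeError; it propagates through compute (uncaught).
4. `return 28` in compute is not reached; the assignment to val does not complete.
5. `except AttributeError` matches → val = 135.
Result: 135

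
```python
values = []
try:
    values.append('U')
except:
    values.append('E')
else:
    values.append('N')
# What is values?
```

Step-by-step execution trace:
1. try: `values.append('U')` → values = ['U']. No exception raised.
2. `except` is skipped.
3. `else` runs (try completed without exception): `values.append('N')` → values = ['U', 'N'].
Result: ['U', 'N']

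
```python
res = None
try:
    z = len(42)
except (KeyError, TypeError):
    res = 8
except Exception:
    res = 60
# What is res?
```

Step-by-step execution trace:
1. `z = len(42)` raises TypeError.
2. `except (KeyError, TypeError)` matches (TypeError is in the tuple) → res = 8.
3. `except Exception` is not reached.
Result: 8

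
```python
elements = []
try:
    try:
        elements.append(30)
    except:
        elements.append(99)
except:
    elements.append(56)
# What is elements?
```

Step-by-step execution trace:
1. Inner try: `elements.append(30)` → elements = [30]. No exception raised.
2. Inner `except` is skipped.
3. Inner try completes normally; outer `except` is skipped.
Result: [30]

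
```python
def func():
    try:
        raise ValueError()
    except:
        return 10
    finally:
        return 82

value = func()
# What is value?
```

Step-by-step execution trace:
1. `func()` enters try: `raise ValueError()` raises ValueError.
2. bare `except` matches → `return 10` sets pending return value 10.
3. Before returning, `finally: return 82` runs and overrides the pending return.
4. func() returns 82 → value = 82.
Result: 82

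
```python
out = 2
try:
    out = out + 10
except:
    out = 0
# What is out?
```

Step-by-step execution trace:
1. out starts at 2.
2. try: `out = out + 10` → out = 12. No exception raised.
3. `except` is skipped.
Result: 12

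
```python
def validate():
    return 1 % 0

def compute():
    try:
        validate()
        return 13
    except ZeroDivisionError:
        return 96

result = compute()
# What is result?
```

Step-by-step execution trace:
1. `compute()` calls `validate()`.
2. `validate()` evaluates `1 % 0`, which raises ZeroDivisionError; it propagates to the caller.
3. `return 13` is not reached.
4. `except ZeroDivisionError` in compute matches → returns 96.
5. result = 96.
Result: 96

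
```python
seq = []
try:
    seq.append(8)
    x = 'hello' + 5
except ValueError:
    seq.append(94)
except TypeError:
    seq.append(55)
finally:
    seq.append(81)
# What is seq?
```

Step-by-step execution trace:
1. try: `seq.append(8)` → seq = [8].
2. `x = 'hello' + 5` raises TypeError.
3. `except ValueError` does not match TypeError; skipped.
4. `except TypeError` matches → `seq.append(55)` → seq = [8, 55].
5. finally always runs: `seq.append(81)` → seq = [8, 55, 81].
Result: [8, 55, 81]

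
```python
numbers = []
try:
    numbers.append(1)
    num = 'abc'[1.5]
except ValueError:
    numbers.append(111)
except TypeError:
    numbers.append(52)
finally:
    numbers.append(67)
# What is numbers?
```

Step-by-step execution trace:
1. try: `numbers.append(1)` → numbers = [1].
2. `num = 'abc'[1.5]` raises TypeError.
3. `except ValueError` does not match TypeError; skipped.
4. `except TypeError` matches → `numbers.append(52)` → numbers = [1, 52].
5. finally always runs: `numbers.append(67)` → numbers = [1, 52, 67].
Result: [1, 52, 67]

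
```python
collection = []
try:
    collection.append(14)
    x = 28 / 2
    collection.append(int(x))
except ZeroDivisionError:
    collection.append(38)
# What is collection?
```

Step-by-step execution trace:
1. try: `collection.append(14)` → collection = [14].
2. `x = 28 / 2` → x = 14.0. No exception raised.
3. `collection.append(int(x))` → collection = [14, 14].
4. `except ZeroDivisionError` is skipped (no exception was raised).
Result: [14, 14]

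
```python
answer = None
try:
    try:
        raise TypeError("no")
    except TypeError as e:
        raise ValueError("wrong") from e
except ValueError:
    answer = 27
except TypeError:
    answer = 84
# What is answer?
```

Step-by-step execution trace:
1. Inner try raises TypeError; inner `except TypeError as e` catches it.
2. `raise ValueError(...) from e` raises ValueError (TypeError is attached as __cause__, but only ValueError is active).
3. Outer `except ValueError` matches → answer = 27.
4. `except TypeError` is not reached.
Result: 27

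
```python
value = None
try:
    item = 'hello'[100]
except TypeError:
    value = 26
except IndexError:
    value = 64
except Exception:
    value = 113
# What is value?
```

Step-by-step execution trace:
1. `item = 'hello'[100]` raises IndexError.
2. `except TypeError` does not match IndexError; skipped.
3. `except IndexError` matches → value = 64.
4. Remaining except clauses are skipped.
Result: 64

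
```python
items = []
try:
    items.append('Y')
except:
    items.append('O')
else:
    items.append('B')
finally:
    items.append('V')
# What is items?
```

Step-by-step execution trace:
1. try: `items.append('Y')` → items = ['Y']. No exception raised.
2. `except` is skipped.
3. `else` runs: `items.append('B')` → items = ['Y', 'B'].
4. `finally` always runs: `items.append('V')` → items = ['Y', 'B', 'V'].
Result: ['Y', 'B', 'V']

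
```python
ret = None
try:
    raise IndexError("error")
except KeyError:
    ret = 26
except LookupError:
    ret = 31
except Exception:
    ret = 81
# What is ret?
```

Step-by-step execution trace:
1. `raise IndexError(...)` raises IndexError.
2. `except KeyError` does not match (IndexError is not a subclass of KeyError); skipped.
3. `except LookupError` matches (IndexError is a subclass of LookupError) → ret = 31.
4. `except Exception` is not reached.
Result: 31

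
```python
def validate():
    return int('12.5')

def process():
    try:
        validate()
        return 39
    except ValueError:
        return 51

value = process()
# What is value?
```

Step-by-step execution trace:
1. `process()` calls `validate()`.
2. `validate()` evaluates `int('12.5')`, which raises ValueError; it propagates to the caller.
3. `return 39` is not reached.
4. `except ValueError` in process matches → returns 51.
5. value = 51.
Result: 51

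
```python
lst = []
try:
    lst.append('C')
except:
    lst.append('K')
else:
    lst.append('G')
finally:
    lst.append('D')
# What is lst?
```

Step-by-step execution trace:
1. try: `lst.append('C')` → lst = ['C']. No exception raised.
2. `except` is skipped.
3. `else` runs: `lst.append('G')` → lst = ['C', 'G'].
4. `finally` always runs: `lst.append('D')` → lst = ['C', 'G', 'D'].
Result: ['C', 'G', 'D']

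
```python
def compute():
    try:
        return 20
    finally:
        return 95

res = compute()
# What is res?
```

Step-by-step execution trace:
1. `compute()` enters try: `return 20` sets pending return value 20.
2. Before returning, `finally: return 95` runs and overrides the pending return.
3. compute() returns 95 → res = 95.
Result: 95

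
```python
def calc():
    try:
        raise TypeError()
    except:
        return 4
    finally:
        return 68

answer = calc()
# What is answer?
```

Step-by-step execution trace:
1. `calc()` enters try: `raise TypeError()` raises TypeError.
2. bare `except` matches → `return 4` sets pending return value 4.
3. Before returning, `finally: return 68` runs and overrides the pending return.
4. calc() returns 68 → answer = 68.
Result: 68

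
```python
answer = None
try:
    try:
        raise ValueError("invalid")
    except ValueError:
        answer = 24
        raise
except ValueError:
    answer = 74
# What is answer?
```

Step-by-step execution trace:
1. Inner try: `raise ValueError("invalid")` raises ValueError.
2. Inner `except ValueError` matches → answer = 24.
3. bare `raise` re-raises the same ValueError.
4. Outer `except ValueError` matches → answer = 74.
Result: 74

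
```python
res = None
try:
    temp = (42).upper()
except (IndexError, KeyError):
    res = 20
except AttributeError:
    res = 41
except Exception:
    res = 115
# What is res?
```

Step-by-step execution trace:
1. `temp = (42).upper()` raises AttributeError.
2. `except (IndexError, KeyError)` does not match AttributeError; skipped.
3. `except AttributeError` matches (exact type match) → res = 41.
4. `except Exception` is not reached.
Result: 41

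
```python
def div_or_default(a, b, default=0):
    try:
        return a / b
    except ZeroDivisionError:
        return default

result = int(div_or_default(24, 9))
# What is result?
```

Step-by-step execution trace:
1. `div_or_default(24, 9)` enters try: `return 24 / 9` → returns 2.6666666666666665. No exception raised.
2. `except ZeroDivisionError` is skipped.
3. `int(2.6666666666666665)` → 2 → result = 2.
Result: 2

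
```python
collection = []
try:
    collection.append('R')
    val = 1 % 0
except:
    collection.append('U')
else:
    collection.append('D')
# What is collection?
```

Step-by-step execution trace:
1. try: `collection.append('R')` → collection = ['R'].
2. `val = 1 % 0` raises ZeroDivisionError.
3. bare `except` matches → `collection.append('U')` → collection = ['R', 'U'].
4. `else` is skipped (an exception was raised).
Result: ['R', 'U']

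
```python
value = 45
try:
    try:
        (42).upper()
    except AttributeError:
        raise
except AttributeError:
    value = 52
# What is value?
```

Step-by-step execution trace:
1. Inner try: `(42).upper()` raises AttributeError.
2. Inner `except AttributeError` matches; bare `raise` re-raises the same AttributeError.
3. Outer `except AttributeError` matches → value = 52.
Result: 52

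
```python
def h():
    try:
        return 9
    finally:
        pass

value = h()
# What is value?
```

Step-by-step execution trace:
1. `h()` enters try: `return 9` sets pending return value 9.
2. Before returning, `finally: pass` runs (no effect).
3. h() returns 9 → value = 9.
Result: 9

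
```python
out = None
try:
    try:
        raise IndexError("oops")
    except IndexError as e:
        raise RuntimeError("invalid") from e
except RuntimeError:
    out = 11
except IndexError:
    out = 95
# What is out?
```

Step-by-step execution trace:
1. Inner try raises IndexError; inner `except IndexError as e` catches it.
2. `raise RuntimeError(...) from e` raises RuntimeError (IndexError is attached as __cause__, but only RuntimeError is active).
3. Outer `except RuntimeError` matches → out = 11.
4. `except IndexError` is not reached.
Result: 11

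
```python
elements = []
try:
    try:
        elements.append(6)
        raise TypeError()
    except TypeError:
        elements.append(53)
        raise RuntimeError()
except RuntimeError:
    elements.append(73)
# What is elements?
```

Step-by-step execution trace:
1. Inner try: `elements.append(6)` → elements = [6].
2. `raise TypeError()` raises TypeError.
3. Inner `except TypeError` matches → `elements.append(53)` → elements = [6, 53].
4. `raise RuntimeError()` raises RuntimeError; propagates to outer try.
5. Outer `except RuntimeError` matches → `elements.append(73)` → elements = [6, 53, 73].
Result: [6, 53, 73]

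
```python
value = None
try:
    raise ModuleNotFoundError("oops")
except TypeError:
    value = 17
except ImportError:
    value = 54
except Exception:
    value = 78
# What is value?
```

Step-by-step execution trace:
1. `raise ModuleNotFoundError(...)` raises ModuleNotFoundError.
2. `except TypeError` does not match (ModuleNotFoundError is not a subclass of TypeError); skipped.
3. `except ImportError` matches (ModuleNotFoundError is a subclass of ImportError) → value = 54.
4. `except Exception` is not reached.
Result: 54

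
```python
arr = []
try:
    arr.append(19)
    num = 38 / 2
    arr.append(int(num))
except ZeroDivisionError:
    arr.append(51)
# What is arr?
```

Step-by-step execution trace:
1. try: `arr.append(19)` → arr = [19].
2. `num = 38 / 2` → num = 19.0. No exception raised.
3. `arr.append(int(num))` → arr = [19, 19].
4. `except ZeroDivisionError` is skipped (no exception was raised).
Result: [19, 19]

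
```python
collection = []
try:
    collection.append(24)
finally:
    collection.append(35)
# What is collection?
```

Step-by-step execution trace:
1. try: `collection.append(24)` → collection = [24].
2. The try body completes without raising.
3. finally always runs: `collection.append(35)` → collection = [24, 35].
Result: [24, 35]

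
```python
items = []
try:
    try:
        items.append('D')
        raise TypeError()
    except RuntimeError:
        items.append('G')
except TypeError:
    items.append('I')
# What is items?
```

Step-by-step execution trace:
1. Inner try: `items.append('D')` → items = ['D'].
2. `raise TypeError()` raises TypeError.
3. Inner `except RuntimeError` does not match TypeError; exception propagates to outer try.
4. Outer `except TypeError` matches → `items.append('I')` → items = ['D', 'I'].
Result: ['D', 'I']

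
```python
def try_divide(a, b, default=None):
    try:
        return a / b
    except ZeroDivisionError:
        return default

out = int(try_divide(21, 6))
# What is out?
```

Step-by-step execution trace:
1. `try_divide(21, 6)` enters try: `return 21 / 6` → returns 3.5. No exception raised.
2. `except ZeroDivisionError` is skipped.
3. `int(3.5)` → 3 → out = 3.
Result: 3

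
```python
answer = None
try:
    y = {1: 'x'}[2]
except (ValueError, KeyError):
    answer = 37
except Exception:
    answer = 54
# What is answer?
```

Step-by-step execution trace:
1. `y = {1: 'x'}[2]` raises KeyError.
2. `except (ValueError, KeyError)` matches (KeyError is in the tuple) → answer = 37.
3. `except Exception` is not reached.
Result: 37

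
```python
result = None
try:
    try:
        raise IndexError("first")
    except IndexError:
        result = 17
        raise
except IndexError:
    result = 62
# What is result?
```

Step-by-step execution trace:
1. Inner try: `raise IndexError("first")` raises IndexError.
2. Inner `except IndexError` matches → result = 17.
3. bare `raise` re-raises the same IndexError.
4. Outer `except IndexError` matches → result = 62.
Result: 62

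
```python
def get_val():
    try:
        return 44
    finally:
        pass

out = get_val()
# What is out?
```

Step-by-step execution trace:
1. `get_val()` enters try: `return 44` sets pending return value 44.
2. Before returning, `finally: pass` runs (no effect).
3. get_val() returns 44 → out = 44.
Result: 44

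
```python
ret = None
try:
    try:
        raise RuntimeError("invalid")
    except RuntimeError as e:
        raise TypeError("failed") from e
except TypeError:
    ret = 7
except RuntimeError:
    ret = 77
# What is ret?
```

Step-by-step execution trace:
1. Inner try raises RuntimeError; inner `except RuntimeError as e` catches it.
2. `raise TypeError(...) from e` raises TypeError (RuntimeError is attached as __cause__, but only TypeError is active).
3. Outer `except TypeError` matches → ret = 7.
4. `except RuntimeError` is not reached.
Result: 7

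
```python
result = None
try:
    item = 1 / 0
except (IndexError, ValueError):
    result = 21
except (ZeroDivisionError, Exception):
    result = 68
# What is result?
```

Step-by-step execution trace:
1. `item = 1 / 0` raises ZeroDivisionError.
2. `except (IndexError, ValueError)` does not match ZeroDivisionError; skipped.
3. `except (ZeroDivisionError, Exception)` matches (ZeroDivisionError is in the tuple) → result = 68.
Result: 68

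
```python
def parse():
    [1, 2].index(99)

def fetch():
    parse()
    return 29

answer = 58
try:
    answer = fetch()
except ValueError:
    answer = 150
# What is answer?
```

Step-by-step execution trace:
1. answer starts at 58.
2. try: `fetch()` calls `parse()`.
3. `parse()` evaluates `[1, 2].index(99)`, which raises ValueError; it propagates through fetch (uncaught).
4. `return 29` in fetch is not reached; the assignment to answer does not complete.
5. `except ValueError` matches → answer = 150.
Result: 150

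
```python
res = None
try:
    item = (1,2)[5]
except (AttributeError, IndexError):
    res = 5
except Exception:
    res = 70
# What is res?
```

Step-by-step execution trace:
1. `item = (1,2)[5]` raises IndexError.
2. `except (AttributeError, IndexError)` matches (IndexError is in the tuple) → res = 5.
3. `except Exception` is not reached.
Result: 5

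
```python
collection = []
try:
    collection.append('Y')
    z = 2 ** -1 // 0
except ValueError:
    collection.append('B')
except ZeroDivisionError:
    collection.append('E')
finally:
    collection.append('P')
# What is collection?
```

Step-by-step execution trace:
1. try: `collection.append('Y')` → collection = ['Y'].
2. `z = 2 ** -1 // 0` raises ZeroDivisionError.
3. `except ValueError` does not match ZeroDivisionError; skipped.
4. `except ZeroDivisionError` matches → `collection.append('E')` → collection = ['Y', 'E'].
5. finally always runs: `collection.append('P')` → collection = ['Y', 'E', 'P'].
Result: ['Y', 'E', 'P']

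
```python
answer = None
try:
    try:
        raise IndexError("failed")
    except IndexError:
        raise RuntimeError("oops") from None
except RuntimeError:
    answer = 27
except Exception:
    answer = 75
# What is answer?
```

Step-by-step execution trace:
1. Inner try raises IndexError; inner `except IndexError` catches it.
2. `raise RuntimeError(...) from None` raises RuntimeError (from None suppresses __context__, but the active exception is still RuntimeError).
3. Outer `except RuntimeError` matches → answer = 27.
4. `except Exception` is not reached.
Result: 27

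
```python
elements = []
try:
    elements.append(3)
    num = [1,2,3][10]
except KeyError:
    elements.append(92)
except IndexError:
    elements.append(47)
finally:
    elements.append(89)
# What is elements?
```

Step-by-step execution trace:
1. try: `elements.append(3)` → elements = [3].
2. `num = [1,2,3][10]` raises IndexError.
3. `except KeyError` does not match IndexError; skipped.
4. `except IndexError` matches → `elements.append(47)` → elements = [3, 47].
5. finally always runs: `elements.append(89)` → elements = [3, 47, 89].
Result: [3, 47, 89]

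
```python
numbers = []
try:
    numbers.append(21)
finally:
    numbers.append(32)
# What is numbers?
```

Step-by-step execution trace:
1. try: `numbers.append(21)` → numbers = [21].
2. The try body completes without raising.
3. finally always runs: `numbers.append(32)` → numbers = [21, 32].
Result: [21, 32]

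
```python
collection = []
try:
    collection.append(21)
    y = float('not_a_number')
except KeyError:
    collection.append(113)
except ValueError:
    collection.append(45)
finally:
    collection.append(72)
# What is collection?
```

Step-by-step execution trace:
1. try: `collection.append(21)` → collection = [21].
2. `y = float('not_a_number')` raises ValueError.
3. `except KeyError` does not match ValueError; skipped.
4. `except ValueError` matches → `collection.append(45)` → collection = [21, 45].
5. finally always runs: `collection.append(72)` → collection = [21, 45, 72].
Result: [21, 45, 72]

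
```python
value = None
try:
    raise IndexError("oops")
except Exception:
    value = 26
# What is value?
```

Step-by-step execution trace:
1. `raise IndexError(...)` raises IndexError.
2. `except Exception` matches (IndexError is a subclass of Exception) → value = 26.
Result: 26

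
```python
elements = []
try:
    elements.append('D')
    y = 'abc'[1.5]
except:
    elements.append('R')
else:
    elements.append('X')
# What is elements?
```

Step-by-step execution trace:
1. try: `elements.append('D')` → elements = ['D'].
2. `y = 'abc'[1.5]` raises TypeError.
3. bare `except` matches → `elements.append('R')` → elements = ['D', 'R'].
4. `else` is skipped (an exception was raised).
Result: ['D', 'R']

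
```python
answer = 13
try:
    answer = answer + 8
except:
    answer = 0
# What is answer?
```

Step-by-step execution trace:
1. answer starts at 13.
2. try: `answer = answer + 8` → answer = 21. No exception raised.
3. `except` is skipped.
Result: 21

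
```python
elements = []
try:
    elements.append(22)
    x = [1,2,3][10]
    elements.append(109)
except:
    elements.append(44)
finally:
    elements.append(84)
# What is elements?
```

Step-by-step execution trace:
1. try: `elements.append(22)` → elements = [22].
2. `x = [1,2,3][10]` raises IndexError; `elements.append(109)` is not reached.
3. bare `except` matches → `elements.append(44)` → elements = [22, 44].
4. finally always runs: `elements.append(84)` → elements = [22, 44, 84].
Result: [22, 44, 84]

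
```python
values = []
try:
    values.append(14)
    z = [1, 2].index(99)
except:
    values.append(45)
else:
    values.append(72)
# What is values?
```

Step-by-step execution trace:
1. try: `values.append(14)` → values = [14].
2. `z = [1, 2].index(99)` raises ValueError.
3. bare `except` matches → `values.append(45)` → values = [14, 45].
4. `else` is skipped (an exception was raised).
Result: [14, 45]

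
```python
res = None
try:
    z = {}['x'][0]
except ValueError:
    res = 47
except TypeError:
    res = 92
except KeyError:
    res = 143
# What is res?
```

Step-by-step execution trace:
1. `z = {}['x'][0]` raises KeyError.
2. `except ValueError` does not match KeyError; skipped.
3. `except TypeError` does not match KeyError; skipped.
4. `except KeyError` matches → res = 143.
Result: 143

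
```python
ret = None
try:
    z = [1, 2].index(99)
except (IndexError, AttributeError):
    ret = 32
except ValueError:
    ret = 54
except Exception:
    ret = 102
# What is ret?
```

Step-by-step execution trace:
1. `z = [1, 2].index(99)` raises ValueError.
2. `except (IndexError, AttributeError)` does not match ValueError; skipped.
3. `except ValueError` matches (exact type match) → ret = 54.
4. `except Exception` is not reached.
Result: 54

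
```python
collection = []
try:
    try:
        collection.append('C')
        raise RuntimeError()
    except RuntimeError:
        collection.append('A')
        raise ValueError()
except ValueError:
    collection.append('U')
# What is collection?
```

Step-by-step execution trace:
1. Inner try: `collection.append('C')` → collection = ['C'].
2. `raise RuntimeError()` raises RuntimeError.
3. Inner `except RuntimeError` matches → `collection.append('A')` → collection = ['C', 'A'].
4. `raise ValueError()` raises ValueError; propagates to outer try.
5. Outer `except ValueError` matches → `collection.append('U')` → collection = ['C', 'A', 'U'].
Result: ['C', 'A', 'U']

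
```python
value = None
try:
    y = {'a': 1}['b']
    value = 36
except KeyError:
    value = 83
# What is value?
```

Step-by-step execution trace:
1. `y = {'a': 1}['b']` raises KeyError.
2. `value = 36` is not reached.
3. `except KeyError` matches → value = 83.
Result: 83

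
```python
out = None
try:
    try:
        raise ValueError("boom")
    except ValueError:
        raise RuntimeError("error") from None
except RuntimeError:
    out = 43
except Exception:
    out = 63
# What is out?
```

Step-by-step execution trace:
1. Inner try raises ValueError; inner `except ValueError` catches it.
2. `raise RuntimeError(...) from None` raises RuntimeError (from None suppresses __context__, but the active exception is still RuntimeError).
3. Outer `except RuntimeError` matches → out = 43.
4. `except Exception` is not reached.
Result: 43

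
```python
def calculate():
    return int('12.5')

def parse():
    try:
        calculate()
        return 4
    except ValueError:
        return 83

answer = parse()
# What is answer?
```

Step-by-step execution trace:
1. `parse()` calls `calculate()`.
2. `calculate()` evaluates `int('12.5')`, which raises ValueError; it propagates to the caller.
3. `return 4` is not reached.
4. `except ValueError` in parse matches → returns 83.
5. answer = 83.
Result: 83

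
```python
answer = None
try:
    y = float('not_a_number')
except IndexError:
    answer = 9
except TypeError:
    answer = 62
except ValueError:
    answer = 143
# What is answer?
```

Step-by-step execution trace:
1. `y = float('not_a_number')` raises ValueError.
2. `except IndexError` does not match ValueError; skipped.
3. `except TypeError` does not match ValueError; skipped.
4. `except ValueError` matches → answer = 143.
Result: 143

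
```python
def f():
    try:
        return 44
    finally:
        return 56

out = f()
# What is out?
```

Step-by-step execution trace:
1. `f()` enters try: `return 44` sets pending return value 44.
2. Before returning, `finally: return 56` runs and overrides the pending return.
3. f() returns 56 → out = 56.
Result: 56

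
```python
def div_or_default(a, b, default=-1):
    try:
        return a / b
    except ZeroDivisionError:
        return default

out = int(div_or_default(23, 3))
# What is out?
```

Step-by-step execution trace:
1. `div_or_default(23, 3)` enters try: `return 23 / 3` → returns 7.666666666666667. No exception raised.
2. `except ZeroDivisionError` is skipped.
3. `int(7.666666666666667)` → 7 → out = 7.
Result: 7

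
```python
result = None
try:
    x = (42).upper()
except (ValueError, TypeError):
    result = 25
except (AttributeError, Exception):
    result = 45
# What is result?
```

Step-by-step execution trace:
1. `x = (42).upper()` raises AttributeError.
2. `except (ValueError, TypeError)` does not match AttributeError; skipped.
3. `except (AttributeError, Exception)` matches (AttributeError is in the tuple) → result = 45.
Result: 45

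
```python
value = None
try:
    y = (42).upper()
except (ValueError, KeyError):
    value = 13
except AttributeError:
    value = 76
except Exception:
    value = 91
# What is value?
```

Step-by-step execution trace:
1. `y = (42).upper()` raises AttributeError.
2. `except (ValueError, KeyError)` does not match AttributeError; skipped.
3. `except AttributeError` matches (exact type match) → value = 76.
4. `except Exception` is not reached.
Result: 76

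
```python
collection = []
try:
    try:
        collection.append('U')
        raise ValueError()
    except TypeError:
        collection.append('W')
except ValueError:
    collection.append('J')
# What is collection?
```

Step-by-step execution trace:
1. Inner try: `collection.append('U')` → collection = ['U'].
2. `raise ValueError()` raises ValueError.
3. Inner `except TypeError` does not match ValueError; exception propagates to outer try.
4. Outer `except ValueError` matches → `collection.append('J')` → collection = ['U', 'J'].
Result: ['U', 'J']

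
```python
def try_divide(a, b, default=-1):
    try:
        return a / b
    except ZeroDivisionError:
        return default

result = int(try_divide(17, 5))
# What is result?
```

Step-by-step execution trace:
1. `try_divide(17, 5)` enters try: `return 17 / 5` → returns 3.4. No exception raised.
2. `except ZeroDivisionError` is skipped.
3. `int(3.4)` → 3 → result = 3.
Result: 3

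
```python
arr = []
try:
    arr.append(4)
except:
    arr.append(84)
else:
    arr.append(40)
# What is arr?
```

Step-by-step execution trace:
1. try: `arr.append(4)` → arr = [4]. No exception raised.
2. `except` is skipped.
3. `else` runs (try completed without exception): `arr.append(40)` → arr = [4, 40].
Result: [4, 40]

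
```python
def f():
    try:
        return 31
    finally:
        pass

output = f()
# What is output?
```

Step-by-step execution trace:
1. `f()` enters try: `return 31` sets pending return value 31.
2. Before returning, `finally: pass` runs (no effect).
3. f() returns 31 → output = 31.
Result: 31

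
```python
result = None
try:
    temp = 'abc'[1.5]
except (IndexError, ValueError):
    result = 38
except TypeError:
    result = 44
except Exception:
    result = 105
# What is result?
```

Step-by-step execution trace:
1. `temp = 'abc'[1.5]` raises TypeError.
2. `except (IndexError, ValueError)` does not match TypeError; skipped.
3. `except TypeError` matches (exact type match) → result = 44.
4. `except Exception` is not reached.
Result: 44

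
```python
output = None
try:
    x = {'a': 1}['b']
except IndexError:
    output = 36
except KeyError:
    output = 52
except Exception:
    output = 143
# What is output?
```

Step-by-step execution trace:
1. `x = {'a': 1}['b']` raises KeyError.
2. `except IndexError` does not match KeyError; skipped.
3. `except KeyError` matches → output = 52.
4. Remaining except clauses are skipped.
Result: 52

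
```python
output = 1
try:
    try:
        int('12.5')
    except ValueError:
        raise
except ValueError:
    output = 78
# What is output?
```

Step-by-step execution trace:
1. Inner try: `int('12.5')` raises ValueError.
2. Inner `except ValueError` matches; bare `raise` re-raises the same ValueError.
3. Outer `except ValueError` matches → output = 78.
Result: 78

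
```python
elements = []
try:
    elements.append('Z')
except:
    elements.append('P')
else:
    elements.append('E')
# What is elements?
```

Step-by-step execution trace:
1. try: `elements.append('Z')` → elements = ['Z']. No exception raised.
2. `except` is skipped.
3. `else` runs (try completed without exception): `elements.append('E')` → elements = ['Z', 'E'].
Result: ['Z', 'E']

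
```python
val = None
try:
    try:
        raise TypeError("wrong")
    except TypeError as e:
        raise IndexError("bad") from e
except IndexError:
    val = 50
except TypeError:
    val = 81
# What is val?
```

Step-by-step execution trace:
1. Inner try raises TypeError; inner `except TypeError as e` catches it.
2. `raise IndexError(...) from e` raises IndexError (TypeError is attached as __cause__, but only IndexError is active).
3. Outer `except IndexError` matches → val = 50.
4. `except TypeError` is not reached.
Result: 50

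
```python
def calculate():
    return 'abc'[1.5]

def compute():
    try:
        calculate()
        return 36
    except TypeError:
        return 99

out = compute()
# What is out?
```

Step-by-step execution trace:
1. `compute()` calls `calculate()`.
2. `calculate()` evaluates `'abc'[1.5]`, which raises TypeError; it propagates to the caller.
3. `return 36` is not reached.
4. `except TypeError` in compute matches → returns 99.
5. out = 99.
Result: 99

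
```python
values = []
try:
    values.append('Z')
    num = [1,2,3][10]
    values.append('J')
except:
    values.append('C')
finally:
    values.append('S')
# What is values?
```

Step-by-step execution trace:
1. try: `values.append('Z')` → values = ['Z'].
2. `num = [1,2,3][10]` raises IndexError; `values.append('J')` is not reached.
3. bare `except` matches → `values.append('C')` → values = ['Z', 'C'].
4. finally always runs: `values.append('S')` → values = ['Z', 'C', 'S'].
Result: ['Z', 'C', 'S']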